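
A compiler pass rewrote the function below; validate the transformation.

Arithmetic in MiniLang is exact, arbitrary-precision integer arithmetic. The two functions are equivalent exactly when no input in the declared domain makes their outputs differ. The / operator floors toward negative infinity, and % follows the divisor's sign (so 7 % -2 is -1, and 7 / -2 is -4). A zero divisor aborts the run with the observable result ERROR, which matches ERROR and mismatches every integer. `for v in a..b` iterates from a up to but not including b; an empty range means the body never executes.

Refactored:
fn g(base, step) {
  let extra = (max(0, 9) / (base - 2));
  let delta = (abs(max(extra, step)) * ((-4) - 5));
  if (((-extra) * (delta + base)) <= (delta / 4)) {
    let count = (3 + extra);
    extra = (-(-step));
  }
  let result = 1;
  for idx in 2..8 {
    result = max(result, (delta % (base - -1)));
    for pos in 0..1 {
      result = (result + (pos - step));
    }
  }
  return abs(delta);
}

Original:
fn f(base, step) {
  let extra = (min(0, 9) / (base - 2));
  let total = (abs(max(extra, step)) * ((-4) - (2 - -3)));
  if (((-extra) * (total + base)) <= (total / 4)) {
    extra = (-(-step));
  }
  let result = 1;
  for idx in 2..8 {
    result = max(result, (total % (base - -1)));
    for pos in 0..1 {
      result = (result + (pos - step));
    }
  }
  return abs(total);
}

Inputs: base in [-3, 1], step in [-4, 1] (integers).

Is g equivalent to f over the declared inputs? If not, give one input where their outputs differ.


Evaluate both at base=-3, step=-4.
f: extra becomes 0; next total becomes 0; next (((-extra) * (total + base)) <= (total / 4)) evaluates to true; next extra becomes -4; next result becomes 1; next at idx=2:; next result becomes 1; next at pos=0:; next result becomes 5; next at idx=3:; next result becomes 5; next at pos=0:; next result becomes 9; next at idx=4:; next result becomes 9; next at pos=0:; next result becomes 13; next at idx=5:; next result becomes 13; next at pos=0:; next result becomes 17; next at idx=6:; next result becomes 17; next at pos=0:; next result becomes 21; next at idx=7:; next result becomes 21; next at pos=0:; next result becomes 25; next final value 0
g: extra becomes -2; next delta becomes -18; next (((-extra) * (delta + base)) <= (delta / 4)) evaluates to true; next count becomes 1; next extra becomes -4; next result becomes 1; next at idx=2:; next result becomes 1; next at pos=0:; next result becomes 5; next at idx=3:; next result becomes 5; next at pos=0:; next result becomes 9; next at idx=4:; next result becomes 9; next at pos=0:; next result becomes 13; next at idx=5:; next result becomes 13; next at pos=0:; next result becomes 17; next at idx=6:; next result becomes 17; next at pos=0:; next result becomes 21; next at idx=7:; next result becomes 21; next at pos=0:; next result becomes 25; next final value 18
0 vs 18 — the two versions disagree here.
verdict: not equivalent; witness: base=-3, step=-4


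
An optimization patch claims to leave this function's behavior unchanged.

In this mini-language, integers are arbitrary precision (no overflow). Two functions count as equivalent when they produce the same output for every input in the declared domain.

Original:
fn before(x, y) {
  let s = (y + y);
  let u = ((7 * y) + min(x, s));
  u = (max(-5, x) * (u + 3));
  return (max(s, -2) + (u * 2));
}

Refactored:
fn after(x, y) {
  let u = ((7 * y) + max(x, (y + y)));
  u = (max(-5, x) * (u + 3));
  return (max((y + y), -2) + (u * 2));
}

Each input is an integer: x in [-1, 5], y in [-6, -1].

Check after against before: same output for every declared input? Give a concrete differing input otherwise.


Try x=-1, y=-6.
before: s := -12 | u := -54 | u := 51 | result 100
after: u := -43 | u := 40 | result 78
100 != 78, so the rewrite changes behavior.
verdict: not equivalent; witness: x=-1, y=-6


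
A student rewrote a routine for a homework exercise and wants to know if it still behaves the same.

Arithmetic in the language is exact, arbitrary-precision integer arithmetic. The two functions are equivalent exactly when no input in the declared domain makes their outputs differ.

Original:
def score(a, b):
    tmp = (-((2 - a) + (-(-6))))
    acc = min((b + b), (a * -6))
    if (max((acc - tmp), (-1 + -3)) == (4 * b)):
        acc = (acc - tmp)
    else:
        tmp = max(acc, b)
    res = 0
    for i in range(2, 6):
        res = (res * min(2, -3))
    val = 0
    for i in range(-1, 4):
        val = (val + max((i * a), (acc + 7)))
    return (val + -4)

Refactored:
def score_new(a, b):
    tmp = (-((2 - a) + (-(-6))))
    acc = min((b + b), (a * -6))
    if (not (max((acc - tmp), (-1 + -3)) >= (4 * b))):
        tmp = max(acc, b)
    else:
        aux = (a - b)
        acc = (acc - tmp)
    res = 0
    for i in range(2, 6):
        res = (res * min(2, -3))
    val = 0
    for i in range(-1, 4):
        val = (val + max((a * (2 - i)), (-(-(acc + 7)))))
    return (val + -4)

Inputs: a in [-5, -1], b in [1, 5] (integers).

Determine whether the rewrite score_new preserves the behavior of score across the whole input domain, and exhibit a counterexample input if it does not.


Take a=-5, b=1.
score: tmp=-13, then acc=2, then (max((acc - tmp), (-1 + -3)) == (4 * b)) is false, then tmp=2, then res=0, then (i=2), then res=0, then (i=3), then res=0, then (i=4), then res=0, then (i=5), then res=0, then val=0, then (i=-1), then val=9, then (i=0), then val=18, then (i=1), then val=27, then (i=2), then val=36, then (i=3), then val=45, then returns 41
score_new: tmp=-13, then acc=2, then (not (max((acc - tmp), (-1 + -3)) >= (4 * b))) is false, then aux=-6, then acc=15, then res=0, then (i=2), then res=0, then (i=3), then res=0, then (i=4), then res=0, then (i=5), then res=0, then val=0, then (i=-1), then val=22, then (i=0), then val=44, then (i=1), then val=66, then (i=2), then val=88, then (i=3), then val=110, then returns 106
41 and 106 differ, so these are not the same function on this domain.
verdict: not equivalent; witness: a=-5, b=1


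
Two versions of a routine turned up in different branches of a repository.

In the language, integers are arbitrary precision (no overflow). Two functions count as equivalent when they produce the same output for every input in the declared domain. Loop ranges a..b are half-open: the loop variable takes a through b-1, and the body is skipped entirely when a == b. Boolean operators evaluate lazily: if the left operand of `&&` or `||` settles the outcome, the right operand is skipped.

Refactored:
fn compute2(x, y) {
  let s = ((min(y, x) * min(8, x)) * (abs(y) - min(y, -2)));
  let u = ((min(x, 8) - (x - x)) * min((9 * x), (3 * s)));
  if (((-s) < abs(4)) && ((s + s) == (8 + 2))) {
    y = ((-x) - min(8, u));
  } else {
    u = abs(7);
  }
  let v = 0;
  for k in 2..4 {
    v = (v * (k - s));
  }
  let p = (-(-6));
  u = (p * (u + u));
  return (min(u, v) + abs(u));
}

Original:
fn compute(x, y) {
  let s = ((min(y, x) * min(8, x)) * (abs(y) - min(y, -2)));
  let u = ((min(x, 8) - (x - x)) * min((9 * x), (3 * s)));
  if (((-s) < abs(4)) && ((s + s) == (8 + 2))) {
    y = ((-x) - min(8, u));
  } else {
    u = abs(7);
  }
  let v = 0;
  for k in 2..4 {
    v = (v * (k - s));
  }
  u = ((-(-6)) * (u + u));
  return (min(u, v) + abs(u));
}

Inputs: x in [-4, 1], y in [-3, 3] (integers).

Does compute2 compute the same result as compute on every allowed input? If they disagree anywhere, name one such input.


The two are interchangeable: statement counts differ, local variable names differ, and every declared input agrees.
Spot check at x=1, y=1 — compute: s = 3; u = 9; (((-s) < abs(4)) && ((s + s) == (8 + 2))) -> false; u = 7; v = 0; [k=2]; v = 0; [k=3]; v = 0; u = 84; return 84. compute2: s = 3; u = 9; (((-s) < abs(4)) && ((s + s) == (8 + 2))) -> false; u = 7; v = 0; [k=2]; v = 0; [k=3]; v = 0; p = 6; u = 84; return 84. Both give 84.
Sweeping the whole domain (42 inputs) finds no disagreement.
verdict: equivalent


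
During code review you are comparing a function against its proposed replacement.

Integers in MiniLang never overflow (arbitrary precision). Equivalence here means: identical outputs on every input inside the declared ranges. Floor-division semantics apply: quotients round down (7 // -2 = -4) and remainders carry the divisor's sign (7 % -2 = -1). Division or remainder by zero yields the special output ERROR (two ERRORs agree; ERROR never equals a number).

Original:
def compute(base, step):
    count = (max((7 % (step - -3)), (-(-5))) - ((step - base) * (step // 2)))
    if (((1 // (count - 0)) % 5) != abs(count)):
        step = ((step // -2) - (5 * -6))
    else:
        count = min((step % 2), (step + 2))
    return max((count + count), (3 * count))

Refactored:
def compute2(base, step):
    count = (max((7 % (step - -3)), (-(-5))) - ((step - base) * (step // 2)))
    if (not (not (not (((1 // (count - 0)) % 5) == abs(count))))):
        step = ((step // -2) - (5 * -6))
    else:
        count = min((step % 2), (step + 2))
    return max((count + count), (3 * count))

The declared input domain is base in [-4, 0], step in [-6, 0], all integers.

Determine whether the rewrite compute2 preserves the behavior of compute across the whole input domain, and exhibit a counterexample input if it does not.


The two versions differ — the changes include boolean connective usage differs, plus comparison usage differs.
As a probe, take base=-3, step=0: compute runs count=5, then (((1 // (count - 0)) % 5) != abs(count)) is true, then step=30, then returns 15; compute2 runs count=5, then (not (not (not (((1 // (count - 0)) % 5) == abs(count))))) is true, then step=30, then returns 15; both end at 15.
Checked all 35 inputs in the declared domain: the outputs agree on every one.
verdict: equivalent


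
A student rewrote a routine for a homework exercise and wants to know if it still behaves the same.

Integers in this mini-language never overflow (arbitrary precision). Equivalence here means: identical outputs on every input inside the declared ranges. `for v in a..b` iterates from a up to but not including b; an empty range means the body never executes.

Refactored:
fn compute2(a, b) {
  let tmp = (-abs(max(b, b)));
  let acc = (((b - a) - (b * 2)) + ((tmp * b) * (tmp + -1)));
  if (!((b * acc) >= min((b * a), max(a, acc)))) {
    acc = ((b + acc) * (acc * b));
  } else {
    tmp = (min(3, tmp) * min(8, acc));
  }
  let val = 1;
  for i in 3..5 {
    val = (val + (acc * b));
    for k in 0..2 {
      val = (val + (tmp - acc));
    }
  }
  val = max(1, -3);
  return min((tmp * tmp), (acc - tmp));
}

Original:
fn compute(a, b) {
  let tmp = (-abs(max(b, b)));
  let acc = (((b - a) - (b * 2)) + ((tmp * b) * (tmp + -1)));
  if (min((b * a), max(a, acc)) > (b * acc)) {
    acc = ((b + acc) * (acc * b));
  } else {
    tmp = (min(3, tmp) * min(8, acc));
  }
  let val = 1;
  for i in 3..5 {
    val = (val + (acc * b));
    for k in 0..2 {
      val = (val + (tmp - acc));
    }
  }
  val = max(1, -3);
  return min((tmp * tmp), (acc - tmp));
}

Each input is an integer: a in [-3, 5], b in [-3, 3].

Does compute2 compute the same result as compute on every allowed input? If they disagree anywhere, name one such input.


The two versions differ — the changes include boolean connective usage differs; comparison usage differs.
One worked example (a=2, b=-1) — compute: tmp := -1 | acc := -3 | (min((b * a), max(a, acc)) > (b * acc)): false | tmp := 3 | val := 1 | iter i=3: | val := 4 | iter k=0: | val := 10 | iter k=1: | val := 16 | iter i=4: | val := 19 | iter k=0: | val := 25 | iter k=1: | val := 31 | val := 1 | result -6; compute2: tmp := -1 | acc := -3 | (!((b * acc) >= min((b * a), max(a, acc)))): false | tmp := 3 | val := 1 | iter i=3: | val := 4 | iter k=0: | val := 10 | iter k=1: | val := 16 | iter i=4: | val := 19 | iter k=0: | val := 25 | iter k=1: | val := 31 | val := 1 | result -6; agreement on -6.
Across all 63 domain points the two functions coincide.
verdict: equivalent


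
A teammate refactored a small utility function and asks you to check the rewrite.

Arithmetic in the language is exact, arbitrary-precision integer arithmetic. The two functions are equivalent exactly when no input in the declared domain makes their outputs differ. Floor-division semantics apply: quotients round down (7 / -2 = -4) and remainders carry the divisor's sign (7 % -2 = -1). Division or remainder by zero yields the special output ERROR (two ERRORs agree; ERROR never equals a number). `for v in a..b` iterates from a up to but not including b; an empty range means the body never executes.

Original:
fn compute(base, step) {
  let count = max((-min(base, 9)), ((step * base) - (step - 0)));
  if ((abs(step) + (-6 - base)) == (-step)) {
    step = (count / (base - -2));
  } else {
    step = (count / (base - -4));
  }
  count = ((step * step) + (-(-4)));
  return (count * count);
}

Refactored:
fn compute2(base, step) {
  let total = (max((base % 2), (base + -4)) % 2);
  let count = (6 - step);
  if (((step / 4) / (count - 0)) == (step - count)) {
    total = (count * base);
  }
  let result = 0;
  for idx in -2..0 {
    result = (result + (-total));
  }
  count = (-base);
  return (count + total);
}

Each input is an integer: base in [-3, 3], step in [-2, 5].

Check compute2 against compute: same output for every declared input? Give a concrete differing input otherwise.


The rewrite breaks on base=-3, step=-2, where the results are 4624 and 4.
compute: count becomes 8; next ((abs(step) + (-6 - base)) == (-step)) evaluates to false; next step becomes 8; next count becomes 68; next final value 4624
compute2: total becomes 1; next count becomes 8; next (((step / 4) / (count - 0)) == (step - count)) evaluates to false; next result becomes 0; next at idx=-2:; next result becomes -1; next at idx=-1:; next result becomes -2; next count becomes 3; next final value 4
verdict: not equivalent; witness: base=-3, step=-2


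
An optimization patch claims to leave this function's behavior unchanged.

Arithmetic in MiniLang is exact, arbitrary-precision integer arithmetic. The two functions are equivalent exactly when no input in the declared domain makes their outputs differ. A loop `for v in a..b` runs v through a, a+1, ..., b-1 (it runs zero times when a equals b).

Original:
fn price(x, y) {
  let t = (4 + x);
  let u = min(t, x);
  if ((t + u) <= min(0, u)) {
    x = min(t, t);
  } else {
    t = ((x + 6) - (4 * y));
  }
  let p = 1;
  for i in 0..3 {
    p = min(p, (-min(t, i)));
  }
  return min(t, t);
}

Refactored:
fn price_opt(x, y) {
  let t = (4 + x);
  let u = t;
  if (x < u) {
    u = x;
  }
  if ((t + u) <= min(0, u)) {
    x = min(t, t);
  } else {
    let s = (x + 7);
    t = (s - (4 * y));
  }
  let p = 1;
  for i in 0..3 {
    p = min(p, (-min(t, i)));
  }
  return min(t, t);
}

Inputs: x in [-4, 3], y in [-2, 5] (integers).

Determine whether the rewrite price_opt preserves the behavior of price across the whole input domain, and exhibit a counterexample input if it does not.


Evaluate both at x=-3, y=-2.
price: t = 1; u = -3; ((t + u) <= min(0, u)) -> false; t = 11; p = 1; [i=0]; p = 0; [i=1]; p = -1; [i=2]; p = -2; return 11
price_opt: t = 1; u = 1; (x < u) -> true; u = -3; ((t + u) <= min(0, u)) -> false; s = 4; t = 12; p = 1; [i=0]; p = 0; [i=1]; p = -1; [i=2]; p = -2; return 12
11 against 12: the behavior changed.
verdict: not equivalent; witness: x=-3, y=-2


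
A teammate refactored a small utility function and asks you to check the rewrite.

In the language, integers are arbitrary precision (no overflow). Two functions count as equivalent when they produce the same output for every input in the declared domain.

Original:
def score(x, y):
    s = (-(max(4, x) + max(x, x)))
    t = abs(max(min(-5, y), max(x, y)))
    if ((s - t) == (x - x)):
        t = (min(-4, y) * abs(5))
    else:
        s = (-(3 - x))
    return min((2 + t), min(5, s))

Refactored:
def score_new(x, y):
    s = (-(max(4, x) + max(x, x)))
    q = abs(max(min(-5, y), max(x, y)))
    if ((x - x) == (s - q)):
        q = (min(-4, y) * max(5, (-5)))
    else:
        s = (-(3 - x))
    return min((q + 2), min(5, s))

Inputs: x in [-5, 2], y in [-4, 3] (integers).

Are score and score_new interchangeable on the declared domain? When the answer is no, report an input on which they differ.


Side by side, the visible changes include: local variable names differ; and min/max/abs usage differs; and constant usage differs.
One worked example (x=-3, y=-1) — score: s := -1 | t := 1 | ((s - t) == (x - x)): false | s := -6 | result -6; score_new: s := -1 | q := 1 | ((x - x) == (s - q)): false | s := -6 | result -6; agreement on -6.
Every one of the 64 inputs gives matching results.
verdict: equivalent


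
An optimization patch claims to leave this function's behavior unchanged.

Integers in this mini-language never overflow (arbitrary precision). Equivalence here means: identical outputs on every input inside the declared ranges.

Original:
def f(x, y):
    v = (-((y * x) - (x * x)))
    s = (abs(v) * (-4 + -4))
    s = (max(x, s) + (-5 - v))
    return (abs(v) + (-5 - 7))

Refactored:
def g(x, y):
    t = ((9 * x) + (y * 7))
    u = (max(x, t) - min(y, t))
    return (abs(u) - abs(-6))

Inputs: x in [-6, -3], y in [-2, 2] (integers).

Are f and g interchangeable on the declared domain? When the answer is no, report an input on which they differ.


Not equivalent: x=-6, y=-2 separates them (12 vs 56).
f: v := 24 | s := -192 | s := -35 | result 12
g: t := -68 | u := 62 | result 56
verdict: not equivalent; witness: x=-6, y=-2


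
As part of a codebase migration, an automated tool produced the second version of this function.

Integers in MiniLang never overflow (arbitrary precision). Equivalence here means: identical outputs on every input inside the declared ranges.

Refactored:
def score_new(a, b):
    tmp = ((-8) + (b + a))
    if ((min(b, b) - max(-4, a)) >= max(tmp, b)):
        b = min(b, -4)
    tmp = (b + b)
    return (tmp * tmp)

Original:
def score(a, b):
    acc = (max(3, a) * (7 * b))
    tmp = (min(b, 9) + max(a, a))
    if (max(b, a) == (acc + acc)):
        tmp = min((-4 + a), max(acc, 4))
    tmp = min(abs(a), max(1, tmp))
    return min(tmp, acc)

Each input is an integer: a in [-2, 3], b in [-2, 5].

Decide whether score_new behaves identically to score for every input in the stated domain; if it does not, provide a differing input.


Input a=-2, b=-2: -42 from score versus 64 from score_new.
verdict: not equivalent; witness: a=-2, b=-2


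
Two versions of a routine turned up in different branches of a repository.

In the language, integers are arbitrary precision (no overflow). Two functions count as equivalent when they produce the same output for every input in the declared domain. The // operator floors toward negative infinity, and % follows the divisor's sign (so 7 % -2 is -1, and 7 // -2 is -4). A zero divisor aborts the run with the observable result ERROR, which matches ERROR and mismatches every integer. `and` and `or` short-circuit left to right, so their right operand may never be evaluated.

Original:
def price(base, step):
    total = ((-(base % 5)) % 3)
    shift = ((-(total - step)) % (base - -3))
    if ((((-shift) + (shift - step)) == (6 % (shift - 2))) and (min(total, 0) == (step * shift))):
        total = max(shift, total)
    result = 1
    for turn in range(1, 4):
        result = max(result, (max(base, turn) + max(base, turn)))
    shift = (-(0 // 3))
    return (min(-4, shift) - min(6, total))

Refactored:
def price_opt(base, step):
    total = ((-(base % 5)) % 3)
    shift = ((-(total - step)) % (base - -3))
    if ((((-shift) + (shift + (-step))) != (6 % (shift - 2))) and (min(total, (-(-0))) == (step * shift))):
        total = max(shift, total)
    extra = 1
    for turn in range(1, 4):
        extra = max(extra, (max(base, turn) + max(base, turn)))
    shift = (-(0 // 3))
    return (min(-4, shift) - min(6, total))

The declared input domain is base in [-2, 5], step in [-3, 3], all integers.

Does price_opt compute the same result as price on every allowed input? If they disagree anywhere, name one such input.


These are not equivalent — on base=2, step=0 the outputs split (-8 vs -5).
price: total := 1 | shift := 4 | ((((-shift) + (shift - step)) == (6 % (shift - 2))) and (min(total, 0) == (step * shift))): true | total := 4 | result := 1 | iter turn=1: | result := 4 | iter turn=2: | result := 4 | iter turn=3: | result := 6 | shift := 0 | result -8
price_opt: total := 1 | shift := 4 | ((((-shift) + (shift + (-step))) != (6 % (shift - 2))) and (min(total, (-(-0))) == (step * shift))): false | extra := 1 | iter turn=1: | extra := 4 | iter turn=2: | extra := 4 | iter turn=3: | extra := 6 | shift := 0 | result -5
verdict: not equivalent; witness: base=2, step=0


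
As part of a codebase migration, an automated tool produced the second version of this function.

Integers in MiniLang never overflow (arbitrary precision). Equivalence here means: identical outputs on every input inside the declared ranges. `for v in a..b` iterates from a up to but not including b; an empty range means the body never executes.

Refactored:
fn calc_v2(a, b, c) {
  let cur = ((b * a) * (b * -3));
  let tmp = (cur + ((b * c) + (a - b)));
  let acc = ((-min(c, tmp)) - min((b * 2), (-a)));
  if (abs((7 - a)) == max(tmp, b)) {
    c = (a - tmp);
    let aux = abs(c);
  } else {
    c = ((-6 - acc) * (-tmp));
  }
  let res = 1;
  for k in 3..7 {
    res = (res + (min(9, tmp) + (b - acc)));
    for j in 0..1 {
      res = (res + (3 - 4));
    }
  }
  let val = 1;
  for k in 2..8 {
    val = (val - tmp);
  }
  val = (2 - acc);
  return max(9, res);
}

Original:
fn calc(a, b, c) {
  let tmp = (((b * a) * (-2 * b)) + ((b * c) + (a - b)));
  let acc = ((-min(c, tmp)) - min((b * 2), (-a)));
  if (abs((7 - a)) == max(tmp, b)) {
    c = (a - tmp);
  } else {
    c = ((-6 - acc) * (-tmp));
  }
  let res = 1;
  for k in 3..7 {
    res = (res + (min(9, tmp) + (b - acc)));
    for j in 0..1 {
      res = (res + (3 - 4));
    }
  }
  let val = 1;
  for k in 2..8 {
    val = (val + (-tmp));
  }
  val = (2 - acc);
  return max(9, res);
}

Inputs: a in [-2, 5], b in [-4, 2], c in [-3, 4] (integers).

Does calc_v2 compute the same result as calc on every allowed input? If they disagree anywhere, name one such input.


Input a=-2, b=-2, c=4: 21 from calc versus 25 from calc_v2.
verdict: not equivalent; witness: a=-2, b=-2, c=4


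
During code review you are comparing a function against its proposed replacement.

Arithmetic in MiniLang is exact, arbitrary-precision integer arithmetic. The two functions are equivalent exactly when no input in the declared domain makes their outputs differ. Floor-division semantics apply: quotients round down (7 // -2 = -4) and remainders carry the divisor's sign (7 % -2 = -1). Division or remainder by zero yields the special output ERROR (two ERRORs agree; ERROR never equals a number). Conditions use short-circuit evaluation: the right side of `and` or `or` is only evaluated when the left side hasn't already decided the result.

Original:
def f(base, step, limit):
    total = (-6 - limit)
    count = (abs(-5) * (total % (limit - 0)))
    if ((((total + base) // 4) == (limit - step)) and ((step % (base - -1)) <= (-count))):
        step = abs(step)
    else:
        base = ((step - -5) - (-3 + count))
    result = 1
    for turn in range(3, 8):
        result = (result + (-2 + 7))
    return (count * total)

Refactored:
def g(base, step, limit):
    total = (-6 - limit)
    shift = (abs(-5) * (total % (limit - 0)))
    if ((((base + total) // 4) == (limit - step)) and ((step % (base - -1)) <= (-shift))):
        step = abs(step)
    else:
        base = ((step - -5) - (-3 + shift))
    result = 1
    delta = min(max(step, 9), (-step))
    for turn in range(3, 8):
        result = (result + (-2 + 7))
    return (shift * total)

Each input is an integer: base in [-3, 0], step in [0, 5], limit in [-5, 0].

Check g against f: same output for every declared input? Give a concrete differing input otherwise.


Changes here: constant usage differs, and local variable names differ, and statement counts differ, and min/max/abs usage differs; the full 144-point sweep finds no disagreement.
verdict: equivalent


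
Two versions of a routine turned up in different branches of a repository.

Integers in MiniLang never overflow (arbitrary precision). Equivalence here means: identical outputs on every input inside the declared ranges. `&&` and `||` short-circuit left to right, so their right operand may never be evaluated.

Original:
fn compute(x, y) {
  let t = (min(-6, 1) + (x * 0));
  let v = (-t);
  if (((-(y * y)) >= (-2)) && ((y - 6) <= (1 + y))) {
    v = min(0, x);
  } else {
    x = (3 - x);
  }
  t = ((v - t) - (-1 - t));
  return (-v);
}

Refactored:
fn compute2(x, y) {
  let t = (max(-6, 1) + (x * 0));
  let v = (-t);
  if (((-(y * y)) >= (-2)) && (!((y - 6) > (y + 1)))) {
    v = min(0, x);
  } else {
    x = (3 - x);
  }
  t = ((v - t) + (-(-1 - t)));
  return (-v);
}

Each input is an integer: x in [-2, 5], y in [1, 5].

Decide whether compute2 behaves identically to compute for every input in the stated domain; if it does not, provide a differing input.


These are not equivalent — on x=-2, y=2 the outputs split (-6 vs 1).
compute: t := -6 | v := 6 | (((-(y * y)) >= (-2)) && ((y - 6) <= (1 + y))): false | x := 5 | t := 7 | result -6
compute2: t := 1 | v := -1 | (((-(y * y)) >= (-2)) && (!((y - 6) > (y + 1)))): false | x := 5 | t := 0 | result 1
verdict: not equivalent; witness: x=-2, y=2


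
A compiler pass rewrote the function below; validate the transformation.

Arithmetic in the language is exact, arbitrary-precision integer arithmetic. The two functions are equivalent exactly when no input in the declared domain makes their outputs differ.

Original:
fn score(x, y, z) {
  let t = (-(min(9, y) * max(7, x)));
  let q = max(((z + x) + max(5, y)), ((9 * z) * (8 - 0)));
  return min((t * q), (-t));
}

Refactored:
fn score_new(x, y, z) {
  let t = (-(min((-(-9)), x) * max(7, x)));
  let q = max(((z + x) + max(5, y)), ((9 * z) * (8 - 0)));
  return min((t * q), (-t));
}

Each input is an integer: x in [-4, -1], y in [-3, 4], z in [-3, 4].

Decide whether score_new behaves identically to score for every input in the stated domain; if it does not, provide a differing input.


Try x=-4, y=-3, z=-3.
score: t becomes 21; next q becomes -2; next final value -42
score_new: t becomes 28; next q becomes -2; next final value -56
-42 and -56 differ, so these are not the same function on this domain.
verdict: not equivalent; witness: x=-4, y=-3, z=-3


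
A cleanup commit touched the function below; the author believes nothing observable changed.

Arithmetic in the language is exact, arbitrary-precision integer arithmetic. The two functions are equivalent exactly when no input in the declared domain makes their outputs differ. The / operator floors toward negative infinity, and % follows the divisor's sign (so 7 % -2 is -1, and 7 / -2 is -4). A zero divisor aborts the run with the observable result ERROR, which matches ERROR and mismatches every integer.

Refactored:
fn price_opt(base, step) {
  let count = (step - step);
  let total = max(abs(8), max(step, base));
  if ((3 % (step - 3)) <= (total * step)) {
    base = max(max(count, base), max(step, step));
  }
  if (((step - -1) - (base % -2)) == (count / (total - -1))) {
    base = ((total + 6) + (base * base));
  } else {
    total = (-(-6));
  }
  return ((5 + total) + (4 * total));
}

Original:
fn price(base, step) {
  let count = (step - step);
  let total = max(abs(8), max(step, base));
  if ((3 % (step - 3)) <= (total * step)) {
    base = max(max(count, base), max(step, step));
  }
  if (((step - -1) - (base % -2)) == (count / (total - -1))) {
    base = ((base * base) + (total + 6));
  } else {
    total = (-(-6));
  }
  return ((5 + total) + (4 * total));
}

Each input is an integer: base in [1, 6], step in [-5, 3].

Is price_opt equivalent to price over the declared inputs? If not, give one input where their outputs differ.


Equivalent — the differences include same computation, different form, yet no declared input distinguishes the two.
One worked example (base=3, step=-5) — price: count := 0 | total := 8 | ((3 % (step - 3)) <= (total * step)): false | (((step - -1) - (base % -2)) == (count / (total - -1))): false | total := 6 | result 35; price_opt: count := 0 | total := 8 | ((3 % (step - 3)) <= (total * step)): false | (((step - -1) - (base % -2)) == (count / (total - -1))): false | total := 6 | result 35; agreement on 35.
Checked all 54 inputs in the declared domain: the outputs agree on every one.
verdict: equivalent


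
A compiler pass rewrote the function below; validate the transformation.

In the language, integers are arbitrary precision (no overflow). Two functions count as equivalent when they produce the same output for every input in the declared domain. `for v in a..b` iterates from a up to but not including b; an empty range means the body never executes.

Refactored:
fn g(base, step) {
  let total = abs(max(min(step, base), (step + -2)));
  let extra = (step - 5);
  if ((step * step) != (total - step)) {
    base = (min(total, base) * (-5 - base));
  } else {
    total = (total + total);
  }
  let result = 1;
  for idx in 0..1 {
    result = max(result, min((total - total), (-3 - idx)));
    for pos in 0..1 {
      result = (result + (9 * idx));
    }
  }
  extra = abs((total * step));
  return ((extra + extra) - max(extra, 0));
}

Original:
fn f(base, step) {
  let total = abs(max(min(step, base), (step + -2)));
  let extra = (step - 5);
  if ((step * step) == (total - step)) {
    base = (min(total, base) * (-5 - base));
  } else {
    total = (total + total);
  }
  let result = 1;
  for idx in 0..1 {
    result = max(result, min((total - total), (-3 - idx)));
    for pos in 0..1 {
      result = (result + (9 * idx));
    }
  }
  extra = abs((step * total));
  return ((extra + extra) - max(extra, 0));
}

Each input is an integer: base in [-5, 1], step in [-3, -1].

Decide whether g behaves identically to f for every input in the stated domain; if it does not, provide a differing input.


Run the pair on base=-5, step=-3.
f: total becomes 5; next extra becomes -8; next ((step * step) == (total - step)) evaluates to false; next total becomes 10; next result becomes 1; next at idx=0:; next result becomes 1; next at pos=0:; next result becomes 1; next extra becomes 30; next final value 30
g: total becomes 5; next extra becomes -8; next ((step * step) != (total - step)) evaluates to true; next base becomes 0; next result becomes 1; next at idx=0:; next result becomes 1; next at pos=0:; next result becomes 1; next extra becomes 15; next final value 15
30 against 15: the behavior changed.
verdict: not equivalent; witness: base=-5, step=-3


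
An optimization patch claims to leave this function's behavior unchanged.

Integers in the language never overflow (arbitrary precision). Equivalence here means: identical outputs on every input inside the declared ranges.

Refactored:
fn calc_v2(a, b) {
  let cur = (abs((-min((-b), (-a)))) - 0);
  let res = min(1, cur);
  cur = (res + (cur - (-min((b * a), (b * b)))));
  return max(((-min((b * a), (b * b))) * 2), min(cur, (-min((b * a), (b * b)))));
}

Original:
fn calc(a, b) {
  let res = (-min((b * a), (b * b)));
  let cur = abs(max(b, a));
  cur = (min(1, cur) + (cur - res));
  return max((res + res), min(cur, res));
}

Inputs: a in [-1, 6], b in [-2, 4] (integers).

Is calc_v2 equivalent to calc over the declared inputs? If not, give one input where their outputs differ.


Although min/max/abs usage differs, and arithmetic usage differs, and constant usage differs, 56/56 inputs agree.
verdict: equivalent


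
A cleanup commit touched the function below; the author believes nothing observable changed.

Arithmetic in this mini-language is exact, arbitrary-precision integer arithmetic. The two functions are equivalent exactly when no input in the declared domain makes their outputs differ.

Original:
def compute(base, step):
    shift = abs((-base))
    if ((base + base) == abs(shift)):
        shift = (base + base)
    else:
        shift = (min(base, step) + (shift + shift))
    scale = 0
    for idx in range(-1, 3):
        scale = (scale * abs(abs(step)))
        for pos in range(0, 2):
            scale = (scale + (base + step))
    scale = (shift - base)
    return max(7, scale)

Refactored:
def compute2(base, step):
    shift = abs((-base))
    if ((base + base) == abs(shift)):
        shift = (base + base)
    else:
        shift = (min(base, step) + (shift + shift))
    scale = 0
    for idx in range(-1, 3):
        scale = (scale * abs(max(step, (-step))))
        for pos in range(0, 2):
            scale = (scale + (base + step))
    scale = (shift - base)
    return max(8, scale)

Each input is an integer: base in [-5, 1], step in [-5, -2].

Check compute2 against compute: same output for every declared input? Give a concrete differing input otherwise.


Try base=-4, step=-5.
compute: shift becomes 4; next ((base + base) == abs(shift)) evaluates to false; next shift becomes 3; next scale becomes 0; next at idx=-1:; next scale becomes 0; next at pos=0:; next scale becomes -9; next at pos=1:; next scale becomes -18; next at idx=0:; next scale becomes -90; next at pos=0:; next scale becomes -99; next at pos=1:; next scale becomes -108; next at idx=1:; next scale becomes -540; next at pos=0:; next scale becomes -549; next at pos=1:; next scale becomes -558; next at idx=2:; next scale becomes -2790; next at pos=0:; next scale becomes -2799; next at pos=1:; next scale becomes -2808; next scale becomes 7; next final value 7
compute2: shift becomes 4; next ((base + base) == abs(shift)) evaluates to false; next shift becomes 3; next scale becomes 0; next at idx=-1:; next scale becomes 0; next at pos=0:; next scale becomes -9; next at pos=1:; next scale becomes -18; next at idx=0:; next scale becomes -90; next at pos=0:; next scale becomes -99; next at pos=1:; next scale becomes -108; next at idx=1:; next scale becomes -540; next at pos=0:; next scale becomes -549; next at pos=1:; next scale becomes -558; next at idx=2:; next scale becomes -2790; next at pos=0:; next scale becomes -2799; next at pos=1:; next scale becomes -2808; next scale becomes 7; next final value 8
7 vs 8 — the two versions disagree here.
verdict: not equivalent; witness: base=-4, step=-5


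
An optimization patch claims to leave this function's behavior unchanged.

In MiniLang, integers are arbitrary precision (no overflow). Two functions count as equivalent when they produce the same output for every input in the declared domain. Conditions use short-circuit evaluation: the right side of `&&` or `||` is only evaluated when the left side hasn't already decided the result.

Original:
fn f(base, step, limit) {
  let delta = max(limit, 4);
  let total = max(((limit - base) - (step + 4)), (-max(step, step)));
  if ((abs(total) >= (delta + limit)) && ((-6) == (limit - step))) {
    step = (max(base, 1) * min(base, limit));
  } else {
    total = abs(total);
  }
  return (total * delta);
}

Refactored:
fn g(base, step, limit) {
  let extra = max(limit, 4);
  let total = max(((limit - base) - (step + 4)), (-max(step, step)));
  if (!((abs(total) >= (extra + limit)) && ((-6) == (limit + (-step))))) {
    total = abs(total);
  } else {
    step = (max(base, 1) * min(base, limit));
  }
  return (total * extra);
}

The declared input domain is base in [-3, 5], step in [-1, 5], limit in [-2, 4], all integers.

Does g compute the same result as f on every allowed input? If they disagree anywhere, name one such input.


The two versions differ — the changes include local variable names differ, plus arithmetic usage differs, plus boolean connective usage differs.
Spot check at base=5, step=4, limit=-2 — f: delta = 4; total = -4; ((abs(total) >= (delta + limit)) && ((-6) == (limit - step))) -> true; step = -10; return -16. g: extra = 4; total = -4; (!((abs(total) >= (extra + limit)) && ((-6) == (limit + (-step))))) -> false; step = -10; return -16. Both give -16.
Every one of the 441 inputs gives matching results.
verdict: equivalent


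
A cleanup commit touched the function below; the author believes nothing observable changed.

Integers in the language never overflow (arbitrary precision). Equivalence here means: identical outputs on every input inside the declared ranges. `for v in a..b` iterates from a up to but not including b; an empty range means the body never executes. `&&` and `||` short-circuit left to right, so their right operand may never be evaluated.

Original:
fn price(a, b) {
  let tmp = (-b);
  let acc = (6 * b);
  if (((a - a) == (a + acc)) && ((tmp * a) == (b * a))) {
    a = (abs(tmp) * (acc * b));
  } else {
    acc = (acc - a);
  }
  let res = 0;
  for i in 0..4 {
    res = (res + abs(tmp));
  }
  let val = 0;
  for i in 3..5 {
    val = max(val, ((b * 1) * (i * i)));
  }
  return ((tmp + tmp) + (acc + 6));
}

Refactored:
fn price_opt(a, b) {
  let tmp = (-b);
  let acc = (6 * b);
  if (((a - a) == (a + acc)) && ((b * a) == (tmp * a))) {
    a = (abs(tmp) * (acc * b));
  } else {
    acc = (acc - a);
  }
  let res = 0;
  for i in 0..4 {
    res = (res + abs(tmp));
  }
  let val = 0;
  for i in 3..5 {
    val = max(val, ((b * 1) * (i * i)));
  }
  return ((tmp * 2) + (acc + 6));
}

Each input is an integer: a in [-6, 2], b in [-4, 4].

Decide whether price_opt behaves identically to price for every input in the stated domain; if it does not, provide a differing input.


Changes here: arithmetic usage differs, plus constant usage differs; the full 81-point sweep finds no disagreement.
verdict: equivalent


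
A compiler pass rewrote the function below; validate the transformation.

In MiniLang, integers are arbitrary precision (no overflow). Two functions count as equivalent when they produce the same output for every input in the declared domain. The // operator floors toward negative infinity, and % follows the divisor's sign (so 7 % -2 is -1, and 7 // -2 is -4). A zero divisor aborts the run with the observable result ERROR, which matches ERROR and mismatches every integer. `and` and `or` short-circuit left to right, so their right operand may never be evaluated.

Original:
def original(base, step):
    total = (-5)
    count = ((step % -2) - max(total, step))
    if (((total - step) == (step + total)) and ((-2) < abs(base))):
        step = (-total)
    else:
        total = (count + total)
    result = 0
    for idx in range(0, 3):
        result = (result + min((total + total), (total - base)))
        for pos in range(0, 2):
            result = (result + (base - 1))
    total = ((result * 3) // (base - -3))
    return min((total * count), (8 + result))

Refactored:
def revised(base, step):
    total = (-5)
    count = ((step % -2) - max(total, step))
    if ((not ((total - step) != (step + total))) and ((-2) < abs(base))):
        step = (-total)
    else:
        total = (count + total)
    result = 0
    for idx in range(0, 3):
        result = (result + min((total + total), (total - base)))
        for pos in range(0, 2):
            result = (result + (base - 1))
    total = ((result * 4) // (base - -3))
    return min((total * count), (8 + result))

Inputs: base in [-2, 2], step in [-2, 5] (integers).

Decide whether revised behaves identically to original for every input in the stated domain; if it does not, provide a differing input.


Run the pair on base=-2, step=-2.
original: total = -5; count = 2; (((total - step) == (step + total)) and ((-2) < abs(base))) -> false; total = -3; result = 0; [idx=0]; result = -6; [pos=0]; result = -9; [pos=1]; result = -12; [idx=1]; result = -18; [pos=0]; result = -21; [pos=1]; result = -24; [idx=2]; result = -30; [pos=0]; result = -33; [pos=1]; result = -36; total = -108; return -216
revised: total = -5; count = 2; ((not ((total - step) != (step + total))) and ((-2) < abs(base))) -> false; total = -3; result = 0; [idx=0]; result = -6; [pos=0]; result = -9; [pos=1]; result = -12; [idx=1]; result = -18; [pos=0]; result = -21; [pos=1]; result = -24; [idx=2]; result = -30; [pos=0]; result = -33; [pos=1]; result = -36; total = -144; return -288
-216 against -288: the behavior changed.
verdict: not equivalent; witness: base=-2, step=-2


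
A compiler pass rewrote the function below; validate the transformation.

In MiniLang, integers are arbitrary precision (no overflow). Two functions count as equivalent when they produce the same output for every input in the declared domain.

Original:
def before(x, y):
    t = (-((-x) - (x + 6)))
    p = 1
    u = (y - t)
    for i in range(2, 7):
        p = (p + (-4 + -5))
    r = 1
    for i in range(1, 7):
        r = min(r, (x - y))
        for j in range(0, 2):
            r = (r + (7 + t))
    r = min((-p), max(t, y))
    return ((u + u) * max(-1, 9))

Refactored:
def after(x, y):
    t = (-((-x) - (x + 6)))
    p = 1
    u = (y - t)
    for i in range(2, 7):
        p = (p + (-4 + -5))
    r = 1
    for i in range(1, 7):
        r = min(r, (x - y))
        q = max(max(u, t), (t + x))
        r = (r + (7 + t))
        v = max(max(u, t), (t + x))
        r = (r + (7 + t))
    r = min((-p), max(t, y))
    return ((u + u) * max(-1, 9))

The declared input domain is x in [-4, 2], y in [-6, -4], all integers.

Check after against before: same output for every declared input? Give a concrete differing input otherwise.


Changes here: arithmetic usage differs; min/max/abs usage differs; statement counts differ; local variable names differ; loop structure differs; constant usage differs; the full 21-point sweep finds no disagreement.
verdict: equivalent
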